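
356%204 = 152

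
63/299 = 63/299 = 0.21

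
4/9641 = 4/9641 = 0.00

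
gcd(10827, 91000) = 1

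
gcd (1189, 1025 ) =41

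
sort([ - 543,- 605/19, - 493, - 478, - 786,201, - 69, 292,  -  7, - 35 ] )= [ - 786, - 543, - 493, - 478, - 69, - 35, - 605/19, -7,201, 292 ] 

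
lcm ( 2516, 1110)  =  37740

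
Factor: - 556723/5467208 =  - 2^( - 3)*556723^1*683401^ ( - 1)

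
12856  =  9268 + 3588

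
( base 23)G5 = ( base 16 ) 175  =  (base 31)C1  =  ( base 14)1C9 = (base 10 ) 373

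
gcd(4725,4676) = 7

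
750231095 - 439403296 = 310827799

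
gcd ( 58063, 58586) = 1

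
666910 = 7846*85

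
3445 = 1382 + 2063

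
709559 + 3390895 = 4100454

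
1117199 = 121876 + 995323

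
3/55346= 3/55346 = 0.00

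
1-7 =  - 6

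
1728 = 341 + 1387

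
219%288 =219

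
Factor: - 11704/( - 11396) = 38/37 =2^1*19^1*37^( - 1) 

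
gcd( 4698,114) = 6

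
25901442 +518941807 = 544843249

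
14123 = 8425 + 5698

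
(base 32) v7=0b1111100111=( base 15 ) 469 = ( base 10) 999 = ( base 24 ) 1hf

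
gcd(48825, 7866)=9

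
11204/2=5602 = 5602.00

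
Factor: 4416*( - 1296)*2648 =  -2^13 * 3^5 * 23^1*331^1= - 15154864128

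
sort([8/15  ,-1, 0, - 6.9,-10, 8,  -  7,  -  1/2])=[-10,-7, - 6.9, - 1, - 1/2, 0, 8/15, 8] 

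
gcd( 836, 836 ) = 836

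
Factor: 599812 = 2^2*149953^1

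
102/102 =1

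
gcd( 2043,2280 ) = 3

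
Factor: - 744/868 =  - 2^1*3^1*7^( - 1 ) = - 6/7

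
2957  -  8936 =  - 5979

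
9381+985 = 10366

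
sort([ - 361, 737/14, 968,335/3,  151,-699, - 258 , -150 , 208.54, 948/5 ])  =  [ - 699,-361 , - 258, - 150,737/14, 335/3, 151, 948/5,208.54,968 ]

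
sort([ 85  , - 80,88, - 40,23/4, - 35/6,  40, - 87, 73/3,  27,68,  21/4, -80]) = [-87, - 80, - 80,-40, - 35/6,21/4,  23/4, 73/3 , 27, 40 , 68,85,  88]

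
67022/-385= - 67022/385= - 174.08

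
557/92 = 557/92 =6.05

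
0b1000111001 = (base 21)162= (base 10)569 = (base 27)L2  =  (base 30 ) it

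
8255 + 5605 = 13860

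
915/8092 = 915/8092 = 0.11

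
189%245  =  189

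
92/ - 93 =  - 1 + 1/93 = - 0.99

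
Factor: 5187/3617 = 3^1*7^1* 13^1* 19^1*3617^(-1)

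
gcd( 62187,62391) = 3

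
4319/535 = 4319/535 =8.07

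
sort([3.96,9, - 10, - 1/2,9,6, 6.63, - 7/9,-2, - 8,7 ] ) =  [ - 10, - 8, - 2, - 7/9,-1/2,3.96, 6,6.63,7,9,9]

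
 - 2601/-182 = 14 + 53/182 = 14.29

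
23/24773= 23/24773 = 0.00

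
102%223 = 102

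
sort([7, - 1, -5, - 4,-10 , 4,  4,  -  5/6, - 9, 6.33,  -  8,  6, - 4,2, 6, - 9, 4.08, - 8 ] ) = [ - 10, - 9, - 9,  -  8, - 8, - 5  , - 4, - 4,  -  1, - 5/6 , 2,4, 4,4.08,6,6,  6.33,7]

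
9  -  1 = 8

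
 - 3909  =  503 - 4412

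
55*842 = 46310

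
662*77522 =51319564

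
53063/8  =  53063/8=6632.88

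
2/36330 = 1/18165 = 0.00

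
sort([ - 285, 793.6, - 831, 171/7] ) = [- 831, - 285, 171/7, 793.6]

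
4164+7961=12125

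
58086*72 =4182192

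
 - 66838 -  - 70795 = 3957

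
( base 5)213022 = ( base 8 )16136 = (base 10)7262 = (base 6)53342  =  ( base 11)5502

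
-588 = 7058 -7646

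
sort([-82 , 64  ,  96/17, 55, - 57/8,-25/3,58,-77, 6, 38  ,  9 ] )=[ - 82,  -  77, - 25/3, - 57/8, 96/17, 6, 9,38, 55,58, 64 ]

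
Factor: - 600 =  -  2^3*3^1*5^2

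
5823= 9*647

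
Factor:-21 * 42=-2^1*3^2*7^2 = - 882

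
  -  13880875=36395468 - 50276343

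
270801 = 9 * 30089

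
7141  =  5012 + 2129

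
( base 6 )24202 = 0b110111001010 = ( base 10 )3530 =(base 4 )313022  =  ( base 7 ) 13202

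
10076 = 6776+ 3300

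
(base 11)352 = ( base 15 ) 1D0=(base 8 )644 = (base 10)420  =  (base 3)120120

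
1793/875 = 1793/875 = 2.05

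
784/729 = 1 + 55/729 = 1.08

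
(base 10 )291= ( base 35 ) 8b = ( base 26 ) b5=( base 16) 123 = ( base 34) 8J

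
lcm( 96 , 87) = 2784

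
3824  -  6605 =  - 2781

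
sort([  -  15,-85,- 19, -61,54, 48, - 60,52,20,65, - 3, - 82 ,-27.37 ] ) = [-85, - 82, - 61, - 60,-27.37,  -  19, - 15,-3,20,  48,52, 54, 65 ] 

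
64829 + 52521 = 117350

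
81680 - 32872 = 48808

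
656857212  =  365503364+291353848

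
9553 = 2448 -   -  7105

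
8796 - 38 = 8758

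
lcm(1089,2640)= 87120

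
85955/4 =85955/4 = 21488.75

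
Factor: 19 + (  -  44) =-5^2=- 25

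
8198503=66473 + 8132030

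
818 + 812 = 1630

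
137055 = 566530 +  - 429475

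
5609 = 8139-2530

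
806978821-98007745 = 708971076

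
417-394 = 23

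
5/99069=5/99069  =  0.00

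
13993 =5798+8195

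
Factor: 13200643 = 23^1*573941^1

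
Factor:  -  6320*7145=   -  2^4*5^2*79^1*1429^1 = - 45156400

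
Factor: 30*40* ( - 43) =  - 2^4*3^1 * 5^2*43^1 = -51600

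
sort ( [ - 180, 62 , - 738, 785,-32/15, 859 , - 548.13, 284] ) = [ - 738,-548.13, - 180, - 32/15, 62, 284, 785, 859]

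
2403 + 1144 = 3547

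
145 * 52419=7600755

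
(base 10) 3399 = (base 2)110101000111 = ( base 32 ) 3A7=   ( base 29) 416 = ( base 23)69i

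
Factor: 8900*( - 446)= - 2^3 *5^2*89^1 * 223^1 = - 3969400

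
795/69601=795/69601 = 0.01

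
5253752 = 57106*92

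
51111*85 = 4344435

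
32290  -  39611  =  -7321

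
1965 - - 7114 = 9079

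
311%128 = 55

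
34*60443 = 2055062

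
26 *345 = 8970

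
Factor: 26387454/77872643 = 2^1*3^1*241^( - 1 )*323123^(  -  1)*4397909^1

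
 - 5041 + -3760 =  - 8801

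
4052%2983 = 1069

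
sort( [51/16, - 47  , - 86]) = [ - 86,-47,51/16] 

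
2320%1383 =937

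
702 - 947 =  - 245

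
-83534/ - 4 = 20883 + 1/2=   20883.50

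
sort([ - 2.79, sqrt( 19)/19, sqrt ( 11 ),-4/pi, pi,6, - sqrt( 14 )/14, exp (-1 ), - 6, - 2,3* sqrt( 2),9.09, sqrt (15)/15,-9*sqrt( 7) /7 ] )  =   [ - 6, - 9 * sqrt( 7) /7, - 2.79, - 2 ,-4/pi,-sqrt( 14)/14,  sqrt( 19)/19, sqrt( 15)/15, exp ( - 1), pi,  sqrt(11) , 3*sqrt( 2),6 , 9.09]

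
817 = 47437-46620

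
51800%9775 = 2925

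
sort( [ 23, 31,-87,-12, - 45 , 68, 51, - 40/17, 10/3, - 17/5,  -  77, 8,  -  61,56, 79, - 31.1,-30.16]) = [- 87, - 77, - 61, - 45, - 31.1 , - 30.16, -12, - 17/5, - 40/17, 10/3,8,  23, 31 , 51, 56,68, 79 ]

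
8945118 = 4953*1806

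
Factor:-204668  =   - 2^2*19^1*2693^1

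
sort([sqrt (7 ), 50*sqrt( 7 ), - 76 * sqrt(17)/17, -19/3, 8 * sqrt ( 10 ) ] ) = [ - 76*sqrt(17)/17, - 19/3,  sqrt(7),8*sqrt( 10), 50*sqrt( 7 ) ]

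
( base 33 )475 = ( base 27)682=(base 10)4592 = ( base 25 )78h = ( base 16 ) 11F0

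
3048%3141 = 3048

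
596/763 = 596/763  =  0.78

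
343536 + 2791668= 3135204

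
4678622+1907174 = 6585796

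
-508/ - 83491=508/83491 =0.01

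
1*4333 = 4333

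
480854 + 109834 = 590688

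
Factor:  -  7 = - 7^1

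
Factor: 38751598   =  2^1*29^2*23039^1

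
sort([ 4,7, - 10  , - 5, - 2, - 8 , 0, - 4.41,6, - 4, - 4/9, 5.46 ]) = [-10 ,  -  8, - 5,-4.41,-4, - 2 ,-4/9,0, 4, 5.46,6, 7]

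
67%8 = 3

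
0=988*0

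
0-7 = -7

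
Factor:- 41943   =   -3^1*11^1 *31^1*41^1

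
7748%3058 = 1632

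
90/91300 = 9/9130 = 0.00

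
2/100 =1/50  =  0.02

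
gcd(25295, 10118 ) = 5059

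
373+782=1155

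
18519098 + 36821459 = 55340557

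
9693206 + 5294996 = 14988202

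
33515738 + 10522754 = 44038492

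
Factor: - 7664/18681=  -16/39 = -2^4*3^( - 1 )*13^(-1)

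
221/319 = 221/319= 0.69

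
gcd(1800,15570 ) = 90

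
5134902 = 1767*2906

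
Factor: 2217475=5^2 * 13^1*6823^1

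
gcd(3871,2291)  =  79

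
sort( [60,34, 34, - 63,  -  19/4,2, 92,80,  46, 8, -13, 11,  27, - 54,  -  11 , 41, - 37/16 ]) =[ - 63, - 54,  -  13, - 11,  -  19/4,-37/16 , 2, 8,11, 27,  34,  34, 41, 46,60, 80, 92]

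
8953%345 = 328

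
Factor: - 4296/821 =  - 2^3*3^1*179^1 *821^( - 1)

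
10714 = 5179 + 5535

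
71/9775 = 71/9775 = 0.01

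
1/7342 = 1/7342 = 0.00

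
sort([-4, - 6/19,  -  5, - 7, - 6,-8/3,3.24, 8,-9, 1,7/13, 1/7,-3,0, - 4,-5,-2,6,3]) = [-9,-7,  -  6,-5 , - 5, - 4,-4 ,-3,-8/3,-2, -6/19 , 0 , 1/7 , 7/13, 1, 3,  3.24, 6, 8] 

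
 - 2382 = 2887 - 5269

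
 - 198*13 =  - 2574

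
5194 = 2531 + 2663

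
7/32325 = 7/32325  =  0.00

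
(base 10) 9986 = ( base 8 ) 23402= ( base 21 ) 11DB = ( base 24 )H82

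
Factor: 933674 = 2^1*7^1 * 17^1 * 3923^1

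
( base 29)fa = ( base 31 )EB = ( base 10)445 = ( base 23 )j8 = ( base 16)1bd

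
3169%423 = 208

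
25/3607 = 25/3607 = 0.01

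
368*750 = 276000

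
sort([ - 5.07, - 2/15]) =[-5.07,- 2/15]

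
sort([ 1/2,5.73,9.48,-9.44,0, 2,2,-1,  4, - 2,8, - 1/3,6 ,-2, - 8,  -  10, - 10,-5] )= [ - 10  ,-10,  -  9.44,-8,-5,  -  2, - 2,-1, - 1/3, 0, 1/2,2, 2, 4,5.73 , 6,8,9.48]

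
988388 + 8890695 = 9879083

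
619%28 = 3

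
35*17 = 595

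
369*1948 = 718812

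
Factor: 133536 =2^5*3^1*13^1 *107^1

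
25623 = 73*351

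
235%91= 53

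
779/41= 19  =  19.00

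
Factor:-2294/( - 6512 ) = 31/88 = 2^( - 3 )*11^( - 1 )*31^1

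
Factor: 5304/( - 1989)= - 2^3 * 3^( - 1)  =  - 8/3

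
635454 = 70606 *9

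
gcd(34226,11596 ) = 2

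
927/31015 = 927/31015=   0.03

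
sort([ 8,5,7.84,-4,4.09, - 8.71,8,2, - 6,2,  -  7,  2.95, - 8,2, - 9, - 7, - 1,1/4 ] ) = [ -9, - 8.71, - 8, - 7, - 7, - 6,-4, -1,  1/4, 2,2,  2 , 2.95,4.09,5,7.84,8 , 8] 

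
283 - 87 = 196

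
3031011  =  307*9873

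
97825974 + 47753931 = 145579905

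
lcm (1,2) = 2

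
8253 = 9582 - 1329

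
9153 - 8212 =941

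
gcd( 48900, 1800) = 300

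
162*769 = 124578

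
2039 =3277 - 1238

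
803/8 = 100 + 3/8= 100.38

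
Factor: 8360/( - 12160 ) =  - 11/16 = - 2^ ( - 4)*11^1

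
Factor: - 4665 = - 3^1*5^1*311^1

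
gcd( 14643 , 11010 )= 3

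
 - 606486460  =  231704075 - 838190535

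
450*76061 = 34227450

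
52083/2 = 52083/2 = 26041.50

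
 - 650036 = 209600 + - 859636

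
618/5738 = 309/2869 = 0.11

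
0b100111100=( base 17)11A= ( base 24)D4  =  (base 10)316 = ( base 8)474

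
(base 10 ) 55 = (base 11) 50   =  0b110111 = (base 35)1k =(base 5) 210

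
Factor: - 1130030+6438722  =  2^2  *  3^1*17^1*53^1*491^1 = 5308692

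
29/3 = 9+2/3 =9.67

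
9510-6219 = 3291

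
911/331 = 911/331 = 2.75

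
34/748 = 1/22 = 0.05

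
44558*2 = 89116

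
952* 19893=18938136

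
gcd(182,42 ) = 14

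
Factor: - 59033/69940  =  -4541/5380 = - 2^( - 2) * 5^ ( - 1)*19^1*239^1*269^( - 1)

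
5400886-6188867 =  - 787981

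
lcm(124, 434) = 868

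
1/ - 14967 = - 1+14966/14967 =- 0.00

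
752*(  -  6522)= - 4904544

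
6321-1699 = 4622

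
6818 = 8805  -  1987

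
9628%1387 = 1306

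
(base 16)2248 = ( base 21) JIJ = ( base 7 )34405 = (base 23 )GDD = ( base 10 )8776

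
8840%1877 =1332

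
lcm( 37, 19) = 703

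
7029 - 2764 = 4265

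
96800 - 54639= 42161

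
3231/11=3231/11 = 293.73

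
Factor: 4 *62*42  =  2^4 * 3^1*7^1*31^1 = 10416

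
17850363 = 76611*233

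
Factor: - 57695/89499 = -3^( - 1)*5^1*11^1*1049^1*29833^( - 1)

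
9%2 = 1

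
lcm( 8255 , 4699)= 305435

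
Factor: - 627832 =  - 2^3* 78479^1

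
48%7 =6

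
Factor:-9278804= - 2^2 * 17^1*136453^1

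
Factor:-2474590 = - 2^1*5^1*131^1*1889^1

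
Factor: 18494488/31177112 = 2311811/3897139 = 2311811^1*3897139^(  -  1)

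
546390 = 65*8406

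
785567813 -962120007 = -176552194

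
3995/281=3995/281=14.22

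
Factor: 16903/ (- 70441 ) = -7^ ( -1 )*29^ ( - 1) * 347^ ( - 1)*16903^1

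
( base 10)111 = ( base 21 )56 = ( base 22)51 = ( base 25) 4b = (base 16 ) 6f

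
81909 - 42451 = 39458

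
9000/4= 2250  =  2250.00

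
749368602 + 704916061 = 1454284663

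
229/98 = 2+33/98 = 2.34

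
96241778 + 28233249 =124475027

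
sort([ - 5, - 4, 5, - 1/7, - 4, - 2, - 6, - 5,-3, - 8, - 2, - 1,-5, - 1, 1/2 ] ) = [-8, - 6, - 5, - 5, - 5, - 4,-4, - 3, - 2,-2, - 1, - 1, - 1/7,1/2, 5 ]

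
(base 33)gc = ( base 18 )1c0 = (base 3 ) 202000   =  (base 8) 1034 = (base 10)540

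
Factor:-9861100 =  - 2^2*5^2*31^1*3181^1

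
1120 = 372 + 748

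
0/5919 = 0 = 0.00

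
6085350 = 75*81138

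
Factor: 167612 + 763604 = 931216 = 2^4*11^2 * 13^1*37^1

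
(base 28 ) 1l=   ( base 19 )2b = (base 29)1K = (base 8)61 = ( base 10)49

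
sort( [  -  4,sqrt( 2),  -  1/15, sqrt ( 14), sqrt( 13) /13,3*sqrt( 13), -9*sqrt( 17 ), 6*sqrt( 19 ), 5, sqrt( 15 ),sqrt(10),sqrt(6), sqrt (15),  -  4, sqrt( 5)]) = [ - 9*sqrt( 17 ),-4,  -  4,  -  1/15, sqrt(13)/13,sqrt( 2),sqrt (5), sqrt( 6), sqrt( 10), sqrt( 14),sqrt(15), sqrt(15),  5, 3* sqrt (13),6*sqrt( 19)]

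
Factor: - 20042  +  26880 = 6838 = 2^1*13^1*263^1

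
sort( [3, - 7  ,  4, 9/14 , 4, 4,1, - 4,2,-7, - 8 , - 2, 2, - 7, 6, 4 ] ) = [ - 8, - 7, - 7, - 7, - 4,- 2,9/14,  1 , 2, 2,3, 4,  4,4, 4 , 6]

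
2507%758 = 233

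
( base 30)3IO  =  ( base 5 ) 101024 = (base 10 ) 3264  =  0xCC0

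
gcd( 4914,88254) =18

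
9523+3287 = 12810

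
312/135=104/45 = 2.31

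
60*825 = 49500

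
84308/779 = 84308/779   =  108.23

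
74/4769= 74/4769 =0.02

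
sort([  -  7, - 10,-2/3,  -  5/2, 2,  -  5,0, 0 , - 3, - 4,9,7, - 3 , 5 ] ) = [-10,  -  7,  -  5, - 4,  -  3,  -  3,  -  5/2,  -  2/3,0,0,2, 5 , 7,9 ] 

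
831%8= 7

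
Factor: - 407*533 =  - 11^1 *13^1*37^1* 41^1 = - 216931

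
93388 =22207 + 71181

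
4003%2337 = 1666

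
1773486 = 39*45474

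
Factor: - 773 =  - 773^1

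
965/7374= 965/7374 = 0.13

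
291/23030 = 291/23030=0.01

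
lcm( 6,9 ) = 18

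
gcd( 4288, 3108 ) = 4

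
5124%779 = 450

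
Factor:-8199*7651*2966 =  - 186058808334 =-  2^1*3^2*7^1*911^1*1093^1*1483^1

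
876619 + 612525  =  1489144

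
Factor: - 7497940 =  - 2^2*5^1*233^1*1609^1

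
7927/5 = 7927/5 = 1585.40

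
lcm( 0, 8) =0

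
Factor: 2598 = 2^1*3^1*433^1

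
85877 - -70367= 156244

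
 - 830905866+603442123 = -227463743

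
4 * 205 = 820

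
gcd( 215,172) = 43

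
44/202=22/101 = 0.22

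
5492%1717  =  341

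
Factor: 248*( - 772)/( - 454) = 2^4 *31^1*193^1*227^( - 1) = 95728/227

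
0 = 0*83540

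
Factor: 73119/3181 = 3^1 *3181^( - 1) *24373^1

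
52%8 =4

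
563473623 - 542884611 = 20589012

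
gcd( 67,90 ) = 1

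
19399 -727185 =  - 707786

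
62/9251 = 62/9251 = 0.01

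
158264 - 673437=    - 515173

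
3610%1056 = 442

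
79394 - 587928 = -508534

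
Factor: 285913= 23^1 * 31^1*401^1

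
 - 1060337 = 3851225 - 4911562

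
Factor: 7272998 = 2^1*3636499^1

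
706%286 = 134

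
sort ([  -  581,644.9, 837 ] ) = [ - 581,  644.9,837]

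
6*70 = 420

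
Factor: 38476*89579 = 3446641604 = 2^2*7^1*67^1*191^1 * 9619^1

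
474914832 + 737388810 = 1212303642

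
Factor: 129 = 3^1*43^1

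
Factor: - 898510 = - 2^1 *5^1*19^1*4729^1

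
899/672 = 899/672= 1.34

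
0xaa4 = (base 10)2724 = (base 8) 5244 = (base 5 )41344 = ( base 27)3JO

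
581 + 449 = 1030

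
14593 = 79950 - 65357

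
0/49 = 0   =  0.00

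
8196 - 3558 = 4638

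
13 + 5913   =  5926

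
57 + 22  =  79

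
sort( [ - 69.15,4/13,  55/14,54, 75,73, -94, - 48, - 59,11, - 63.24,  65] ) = [ - 94, - 69.15,-63.24, - 59, - 48,  4/13,55/14,  11,54,65,73, 75]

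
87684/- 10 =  - 8769 + 3/5 = - 8768.40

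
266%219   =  47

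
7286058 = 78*93411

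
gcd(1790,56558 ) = 2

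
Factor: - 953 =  - 953^1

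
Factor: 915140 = 2^2*5^1*45757^1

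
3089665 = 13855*223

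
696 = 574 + 122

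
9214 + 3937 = 13151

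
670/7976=335/3988 = 0.08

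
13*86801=1128413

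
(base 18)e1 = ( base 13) 166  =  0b11111101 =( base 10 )253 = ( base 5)2003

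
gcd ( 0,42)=42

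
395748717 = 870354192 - 474605475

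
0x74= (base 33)3h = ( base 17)6e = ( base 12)98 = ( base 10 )116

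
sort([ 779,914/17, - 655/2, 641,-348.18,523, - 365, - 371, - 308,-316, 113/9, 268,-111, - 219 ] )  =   [ -371, - 365, - 348.18,-655/2, - 316,  -  308,-219, - 111  ,  113/9, 914/17,268,523, 641,779 ] 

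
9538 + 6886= 16424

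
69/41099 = 69/41099 =0.00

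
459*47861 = 21968199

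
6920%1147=38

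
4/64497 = 4/64497= 0.00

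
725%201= 122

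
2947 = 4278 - 1331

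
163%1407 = 163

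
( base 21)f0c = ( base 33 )62R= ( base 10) 6627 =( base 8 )14743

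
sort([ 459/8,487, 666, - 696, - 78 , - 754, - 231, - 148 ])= [ - 754, - 696 ,-231,-148, - 78,  459/8,487,  666]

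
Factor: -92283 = -3^1*19^1*1619^1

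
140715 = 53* 2655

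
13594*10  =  135940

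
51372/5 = 51372/5 = 10274.40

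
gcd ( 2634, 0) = 2634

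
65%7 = 2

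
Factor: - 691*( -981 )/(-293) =-3^2*109^1*293^( - 1 )*691^1= -677871/293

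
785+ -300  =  485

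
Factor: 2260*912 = 2^6*3^1*5^1*19^1*113^1 = 2061120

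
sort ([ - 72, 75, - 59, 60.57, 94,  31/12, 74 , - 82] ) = [ - 82, -72, - 59, 31/12, 60.57, 74,75, 94 ]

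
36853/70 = 36853/70=526.47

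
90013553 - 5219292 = 84794261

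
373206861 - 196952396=176254465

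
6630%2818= 994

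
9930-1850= 8080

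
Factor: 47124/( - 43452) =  - 7^1*11^1 *71^( - 1)  =  -  77/71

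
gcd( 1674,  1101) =3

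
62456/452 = 15614/113 = 138.18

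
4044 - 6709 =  - 2665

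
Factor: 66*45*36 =106920 = 2^3*3^5*5^1 * 11^1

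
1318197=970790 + 347407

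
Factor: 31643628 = 2^2*3^1*61^1*139^1*311^1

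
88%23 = 19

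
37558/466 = 80 + 139/233 = 80.60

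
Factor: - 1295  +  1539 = 2^2*61^1 =244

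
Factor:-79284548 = -2^2*7^2*404513^1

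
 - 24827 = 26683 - 51510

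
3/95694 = 1/31898 = 0.00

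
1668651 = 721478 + 947173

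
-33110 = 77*( - 430)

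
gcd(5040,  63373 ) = 1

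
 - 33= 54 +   -  87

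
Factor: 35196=2^2* 3^1*7^1*419^1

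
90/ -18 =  - 5+0/1 = - 5.00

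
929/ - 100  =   - 10 + 71/100 = - 9.29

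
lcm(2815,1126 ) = 5630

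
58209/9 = 19403/3 = 6467.67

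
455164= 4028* 113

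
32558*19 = 618602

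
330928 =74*4472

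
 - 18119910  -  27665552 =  - 45785462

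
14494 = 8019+6475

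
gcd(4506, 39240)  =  6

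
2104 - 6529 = - 4425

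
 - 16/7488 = -1/468=- 0.00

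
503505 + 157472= 660977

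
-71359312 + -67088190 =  - 138447502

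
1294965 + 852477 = 2147442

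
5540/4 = 1385  =  1385.00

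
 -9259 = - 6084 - 3175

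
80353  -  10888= 69465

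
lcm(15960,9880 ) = 207480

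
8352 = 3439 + 4913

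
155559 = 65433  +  90126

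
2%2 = 0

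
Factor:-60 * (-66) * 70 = 277200 = 2^4*3^2 * 5^2*7^1*11^1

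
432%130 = 42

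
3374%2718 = 656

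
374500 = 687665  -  313165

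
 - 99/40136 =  - 1 + 40037/40136 = - 0.00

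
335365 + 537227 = 872592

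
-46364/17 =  - 46364/17 = - 2727.29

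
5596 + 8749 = 14345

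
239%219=20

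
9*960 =8640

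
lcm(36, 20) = 180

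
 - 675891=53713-729604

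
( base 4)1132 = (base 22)46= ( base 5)334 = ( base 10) 94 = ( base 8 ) 136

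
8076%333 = 84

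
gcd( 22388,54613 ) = 1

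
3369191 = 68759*49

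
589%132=61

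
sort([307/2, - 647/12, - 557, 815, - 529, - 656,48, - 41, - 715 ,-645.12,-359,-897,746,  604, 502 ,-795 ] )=[ - 897, - 795, - 715 , - 656, - 645.12, - 557, - 529, - 359, - 647/12,  -  41, 48,307/2,502, 604 , 746, 815 ]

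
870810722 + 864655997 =1735466719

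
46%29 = 17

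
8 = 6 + 2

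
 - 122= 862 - 984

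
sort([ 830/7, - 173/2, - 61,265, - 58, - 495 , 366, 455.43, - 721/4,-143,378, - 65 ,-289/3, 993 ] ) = [ - 495,- 721/4, - 143, - 289/3, - 173/2,  -  65,-61, - 58,830/7 , 265, 366, 378 , 455.43, 993]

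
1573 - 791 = 782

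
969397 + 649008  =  1618405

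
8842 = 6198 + 2644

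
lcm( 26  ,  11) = 286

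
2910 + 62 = 2972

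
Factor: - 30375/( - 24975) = 3^2*5^1 * 37^( - 1) = 45/37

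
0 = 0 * 72903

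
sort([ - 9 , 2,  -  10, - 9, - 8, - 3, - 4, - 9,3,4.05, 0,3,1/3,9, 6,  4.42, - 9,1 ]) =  [ - 10, - 9,-9 ,- 9, - 9 , - 8, - 4,  -  3, 0,1/3,1, 2,3,3,  4.05,4.42,6,9 ] 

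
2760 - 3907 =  - 1147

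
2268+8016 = 10284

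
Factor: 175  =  5^2 * 7^1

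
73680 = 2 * 36840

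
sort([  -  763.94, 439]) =[ - 763.94, 439]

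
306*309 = 94554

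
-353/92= -4 + 15/92 =- 3.84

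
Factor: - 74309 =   -  19^1*3911^1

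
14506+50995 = 65501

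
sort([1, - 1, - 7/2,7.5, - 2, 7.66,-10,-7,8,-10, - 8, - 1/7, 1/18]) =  [ - 10, - 10, -8,-7,  -  7/2, -2,- 1 , - 1/7,1/18, 1,7.5, 7.66,8]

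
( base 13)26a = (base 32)DA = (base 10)426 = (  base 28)F6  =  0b110101010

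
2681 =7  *383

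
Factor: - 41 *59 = -41^1*59^1= - 2419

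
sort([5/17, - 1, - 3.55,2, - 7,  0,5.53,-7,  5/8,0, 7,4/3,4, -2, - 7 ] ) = [-7, - 7, - 7,-3.55, - 2, - 1,0,0, 5/17,  5/8, 4/3,2,4 , 5.53,7]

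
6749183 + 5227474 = 11976657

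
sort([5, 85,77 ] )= [ 5, 77,85]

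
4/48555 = 4/48555 = 0.00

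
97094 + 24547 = 121641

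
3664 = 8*458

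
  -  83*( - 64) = 5312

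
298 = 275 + 23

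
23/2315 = 23/2315 = 0.01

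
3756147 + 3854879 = 7611026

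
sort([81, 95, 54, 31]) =[ 31,54, 81,95 ] 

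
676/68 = 169/17 = 9.94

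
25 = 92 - 67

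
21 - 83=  - 62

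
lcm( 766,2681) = 5362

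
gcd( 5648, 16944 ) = 5648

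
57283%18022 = 3217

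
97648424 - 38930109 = 58718315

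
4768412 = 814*5858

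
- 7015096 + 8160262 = 1145166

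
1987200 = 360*5520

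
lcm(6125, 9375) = 459375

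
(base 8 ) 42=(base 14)26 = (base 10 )34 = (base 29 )15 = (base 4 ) 202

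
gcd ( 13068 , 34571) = 1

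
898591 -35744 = 862847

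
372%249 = 123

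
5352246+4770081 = 10122327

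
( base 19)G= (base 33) g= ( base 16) 10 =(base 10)16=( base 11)15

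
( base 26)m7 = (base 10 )579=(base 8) 1103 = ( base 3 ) 210110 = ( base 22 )147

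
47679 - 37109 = 10570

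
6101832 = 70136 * 87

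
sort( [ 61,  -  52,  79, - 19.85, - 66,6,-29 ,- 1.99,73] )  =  [ - 66, - 52, - 29, - 19.85 , - 1.99,6 , 61,73,79 ]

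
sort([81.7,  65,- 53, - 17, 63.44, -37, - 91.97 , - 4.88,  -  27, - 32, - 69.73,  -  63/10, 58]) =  [ - 91.97,-69.73,-53,-37, -32, -27, - 17,-63/10, -4.88,58, 63.44 , 65 , 81.7]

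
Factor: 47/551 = 19^( - 1)*29^( - 1 )*47^1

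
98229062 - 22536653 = 75692409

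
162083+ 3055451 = 3217534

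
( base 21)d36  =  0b1011010101010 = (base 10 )5802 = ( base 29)6q2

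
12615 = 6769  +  5846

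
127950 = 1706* 75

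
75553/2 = 75553/2 = 37776.50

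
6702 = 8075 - 1373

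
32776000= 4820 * 6800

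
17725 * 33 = 584925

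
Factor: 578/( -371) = -2^1  *  7^ ( - 1)* 17^2*53^( - 1) 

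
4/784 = 1/196 = 0.01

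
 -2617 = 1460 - 4077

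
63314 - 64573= -1259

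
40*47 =1880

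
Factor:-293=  - 293^1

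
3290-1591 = 1699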